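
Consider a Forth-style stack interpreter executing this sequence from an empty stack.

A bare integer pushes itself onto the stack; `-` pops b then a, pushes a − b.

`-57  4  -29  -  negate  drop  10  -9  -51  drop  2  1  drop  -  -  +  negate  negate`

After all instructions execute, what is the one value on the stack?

-36

-57     [-57]
4       [-57, 4]
-29     [-57, 4, -29]
-       [-57, 33]
negate  [-57, -33]
drop    [-57]
10      [-57, 10]
-9      [-57, 10, -9]
-51     [-57, 10, -9, -51]
drop    [-57, 10, -9]
2       [-57, 10, -9, 2]
1       [-57, 10, -9, 2, 1]
drop    [-57, 10, -9, 2]
-       [-57, 10, -11]
-       [-57, 21]
+       [-36]
negate  [36]
negate  [-36]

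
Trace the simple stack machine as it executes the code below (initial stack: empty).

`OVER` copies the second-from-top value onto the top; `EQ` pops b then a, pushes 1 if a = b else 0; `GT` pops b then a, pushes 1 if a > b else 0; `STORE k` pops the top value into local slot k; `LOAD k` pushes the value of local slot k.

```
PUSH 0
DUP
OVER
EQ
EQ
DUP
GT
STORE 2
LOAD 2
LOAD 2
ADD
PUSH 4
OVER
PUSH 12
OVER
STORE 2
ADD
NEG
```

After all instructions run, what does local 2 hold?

0

PUSH 0  → [0]
DUP     → [0, 0]
OVER    → [0, 0, 0]
EQ      → [0, 1]
EQ      → [0]
DUP     → [0, 0]
GT      → [0]
STORE 2 → []
LOAD 2  → [0]
LOAD 2  → [0, 0]
ADD     → [0]
PUSH 4  → [0, 4]
OVER    → [0, 4, 0]
PUSH 12 → [0, 4, 0, 12]
OVER    → [0, 4, 0, 12, 0]
STORE 2 → [0, 4, 0, 12]
ADD     → [0, 4, 12]
NEG     → [0, 4, -12]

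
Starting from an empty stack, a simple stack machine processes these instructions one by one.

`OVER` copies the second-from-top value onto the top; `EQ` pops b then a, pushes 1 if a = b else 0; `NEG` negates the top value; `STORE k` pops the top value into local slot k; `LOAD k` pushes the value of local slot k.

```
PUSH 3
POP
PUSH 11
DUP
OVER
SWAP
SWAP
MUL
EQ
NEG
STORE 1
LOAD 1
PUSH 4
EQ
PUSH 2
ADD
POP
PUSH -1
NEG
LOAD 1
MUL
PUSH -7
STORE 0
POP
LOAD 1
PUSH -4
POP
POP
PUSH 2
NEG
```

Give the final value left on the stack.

-2

PUSH 3   [3]
POP      []
PUSH 11  [11]
DUP      [11, 11]
OVER     [11, 11, 11]
SWAP     [11, 11, 11]
SWAP     [11, 11, 11]
MUL      [11, 121]
EQ       [0]
NEG      [0]
STORE 1  []
LOAD 1   [0]
PUSH 4   [0, 4]
EQ       [0]
PUSH 2   [0, 2]
ADD      [2]
POP      []
PUSH -1  [-1]
NEG      [1]
LOAD 1   [1, 0]
MUL      [0]
PUSH -7  [0, -7]
STORE 0  [0]
POP      []
LOAD 1   [0]
PUSH -4  [0, -4]
POP      [0]
POP      []
PUSH 2   [2]
NEG      [-2]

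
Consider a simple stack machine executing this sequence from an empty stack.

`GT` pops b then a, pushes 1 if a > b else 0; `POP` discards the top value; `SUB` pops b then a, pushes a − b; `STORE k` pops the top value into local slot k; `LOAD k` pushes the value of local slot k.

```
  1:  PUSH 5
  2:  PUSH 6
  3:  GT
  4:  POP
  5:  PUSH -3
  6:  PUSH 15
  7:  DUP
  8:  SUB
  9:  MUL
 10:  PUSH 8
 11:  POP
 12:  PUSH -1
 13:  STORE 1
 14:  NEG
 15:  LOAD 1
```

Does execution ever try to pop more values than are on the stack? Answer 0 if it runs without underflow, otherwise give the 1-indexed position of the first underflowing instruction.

0

PUSH 5  : [5]
PUSH 6  : [5, 6]
GT      : [0]
POP     : []
PUSH -3 : [-3]
PUSH 15 : [-3, 15]
DUP     : [-3, 15, 15]
SUB     : [-3, 0]
MUL     : [0]
PUSH 8  : [0, 8]
POP     : [0]
PUSH -1 : [0, -1]
STORE 1 : [0]
NEG     : [0]
LOAD 1  : [0, -1]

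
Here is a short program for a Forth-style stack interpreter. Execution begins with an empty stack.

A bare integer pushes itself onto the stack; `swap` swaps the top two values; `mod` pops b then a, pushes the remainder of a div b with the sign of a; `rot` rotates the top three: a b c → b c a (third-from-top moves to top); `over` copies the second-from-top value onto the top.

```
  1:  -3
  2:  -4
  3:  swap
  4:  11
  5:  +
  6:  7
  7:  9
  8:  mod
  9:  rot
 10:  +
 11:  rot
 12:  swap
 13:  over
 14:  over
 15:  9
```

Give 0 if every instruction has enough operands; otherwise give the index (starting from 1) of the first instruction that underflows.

11

-3    -3
-4    -3 -4
swap  -4 -3
11    -4 -3 11
+     -4 8
7     -4 8 7
9     -4 8 7 9
mod   -4 8 7
rot   8 7 -4
+     8 3
rot  — needs 3 operands, stack has 2 → underflow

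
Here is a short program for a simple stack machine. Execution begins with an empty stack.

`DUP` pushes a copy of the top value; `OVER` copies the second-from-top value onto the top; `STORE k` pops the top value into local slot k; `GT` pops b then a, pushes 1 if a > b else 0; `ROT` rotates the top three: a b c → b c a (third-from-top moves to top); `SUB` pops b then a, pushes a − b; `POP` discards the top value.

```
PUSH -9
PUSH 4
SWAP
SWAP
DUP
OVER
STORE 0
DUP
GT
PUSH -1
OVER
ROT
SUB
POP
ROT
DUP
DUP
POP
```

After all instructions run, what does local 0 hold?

PUSH -9  [-9]
PUSH 4   [-9, 4]
SWAP     [4, -9]
SWAP     [-9, 4]
DUP      [-9, 4, 4]
OVER     [-9, 4, 4, 4]
STORE 0  [-9, 4, 4]
DUP      [-9, 4, 4, 4]
GT       [-9, 4, 0]
PUSH -1  [-9, 4, 0, -1]
OVER     [-9, 4, 0, -1, 0]
ROT      [-9, 4, -1, 0, 0]
SUB      [-9, 4, -1, 0]
POP      [-9, 4, -1]
ROT      [4, -1, -9]
DUP      [4, -1, -9, -9]
DUP      [4, -1, -9, -9, -9]
POP      [4, -1, -9, -9]

4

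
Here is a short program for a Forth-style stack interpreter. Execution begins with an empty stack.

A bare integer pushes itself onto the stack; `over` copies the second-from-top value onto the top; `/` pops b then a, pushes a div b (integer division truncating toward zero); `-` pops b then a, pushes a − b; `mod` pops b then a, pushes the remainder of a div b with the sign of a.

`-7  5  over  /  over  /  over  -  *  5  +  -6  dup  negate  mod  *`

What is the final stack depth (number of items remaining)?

-7     -> [-7]
5      -> [-7, 5]
over   -> [-7, 5, -7]
/      -> [-7, 0]
over   -> [-7, 0, -7]
/      -> [-7, 0]
over   -> [-7, 0, -7]
-      -> [-7, 7]
*      -> [-49]
5      -> [-49, 5]
+      -> [-44]
-6     -> [-44, -6]
dup    -> [-44, -6, -6]
negate -> [-44, -6, 6]
mod    -> [-44, 0]
*      -> [0]

1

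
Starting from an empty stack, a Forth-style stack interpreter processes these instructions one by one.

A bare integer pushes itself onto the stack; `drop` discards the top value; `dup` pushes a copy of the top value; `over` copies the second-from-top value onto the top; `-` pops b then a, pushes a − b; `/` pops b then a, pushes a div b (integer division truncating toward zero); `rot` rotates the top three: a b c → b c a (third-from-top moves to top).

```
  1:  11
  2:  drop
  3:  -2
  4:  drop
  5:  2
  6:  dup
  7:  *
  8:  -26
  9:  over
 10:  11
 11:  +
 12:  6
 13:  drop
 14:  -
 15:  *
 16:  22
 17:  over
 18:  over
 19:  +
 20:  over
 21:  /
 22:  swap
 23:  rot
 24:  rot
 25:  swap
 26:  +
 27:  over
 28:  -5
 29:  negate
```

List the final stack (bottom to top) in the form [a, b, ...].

[22, -170, 22, 5]

11     -> 11
drop   -> (empty)
-2     -> -2
drop   -> (empty)
2      -> 2
dup    -> 2 2
*      -> 4
-26    -> 4 -26
over   -> 4 -26 4
11     -> 4 -26 4 11
+      -> 4 -26 15
6      -> 4 -26 15 6
drop   -> 4 -26 15
-      -> 4 -41
*      -> -164
22     -> -164 22
over   -> -164 22 -164
over   -> -164 22 -164 22
+      -> -164 22 -142
over   -> -164 22 -142 22
/      -> -164 22 -6
swap   -> -164 -6 22
rot    -> -6 22 -164
rot    -> 22 -164 -6
swap   -> 22 -6 -164
+      -> 22 -170
over   -> 22 -170 22
-5     -> 22 -170 22 -5
negate -> 22 -170 22 5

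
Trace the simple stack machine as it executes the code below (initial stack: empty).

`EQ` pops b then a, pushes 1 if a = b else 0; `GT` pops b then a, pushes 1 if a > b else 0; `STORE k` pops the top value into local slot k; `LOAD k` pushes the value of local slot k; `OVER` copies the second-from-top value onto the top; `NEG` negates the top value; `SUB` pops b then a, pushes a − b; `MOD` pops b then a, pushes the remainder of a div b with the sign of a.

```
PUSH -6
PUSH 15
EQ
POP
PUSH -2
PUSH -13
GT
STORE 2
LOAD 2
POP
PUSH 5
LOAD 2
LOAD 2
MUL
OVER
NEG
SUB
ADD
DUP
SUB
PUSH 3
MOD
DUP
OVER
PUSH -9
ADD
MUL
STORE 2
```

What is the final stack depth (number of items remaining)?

PUSH -6  → [-6]
PUSH 15  → [-6, 15]
EQ       → [0]
POP      → []
PUSH -2  → [-2]
PUSH -13 → [-2, -13]
GT       → [1]
STORE 2  → []
LOAD 2   → [1]
POP      → []
PUSH 5   → [5]
LOAD 2   → [5, 1]
LOAD 2   → [5, 1, 1]
MUL      → [5, 1]
OVER     → [5, 1, 5]
NEG      → [5, 1, -5]
SUB      → [5, 6]
ADD      → [11]
DUP      → [11, 11]
SUB      → [0]
PUSH 3   → [0, 3]
MOD      → [0]
DUP      → [0, 0]
OVER     → [0, 0, 0]
PUSH -9  → [0, 0, 0, -9]
ADD      → [0, 0, -9]
MUL      → [0, 0]
STORE 2  → [0]

1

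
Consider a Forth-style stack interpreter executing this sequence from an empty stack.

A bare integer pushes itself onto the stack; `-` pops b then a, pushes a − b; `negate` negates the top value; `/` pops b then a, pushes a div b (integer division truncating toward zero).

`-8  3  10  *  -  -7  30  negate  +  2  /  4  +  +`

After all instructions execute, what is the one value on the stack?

-8     : [-8]
3      : [-8, 3]
10     : [-8, 3, 10]
*      : [-8, 30]
-      : [-38]
-7     : [-38, -7]
30     : [-38, -7, 30]
negate : [-38, -7, -30]
+      : [-38, -37]
2      : [-38, -37, 2]
/      : [-38, -18]
4      : [-38, -18, 4]
+      : [-38, -14]
+      : [-52]

-52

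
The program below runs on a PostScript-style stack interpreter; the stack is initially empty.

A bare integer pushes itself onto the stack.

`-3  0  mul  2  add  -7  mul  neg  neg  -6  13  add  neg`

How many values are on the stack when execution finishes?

2

-3   -3
0    -3 0
mul  0
2    0 2
add  2
-7   2 -7
mul  -14
neg  14
neg  -14
-6   -14 -6
13   -14 -6 13
add  -14 7
neg  -14 -7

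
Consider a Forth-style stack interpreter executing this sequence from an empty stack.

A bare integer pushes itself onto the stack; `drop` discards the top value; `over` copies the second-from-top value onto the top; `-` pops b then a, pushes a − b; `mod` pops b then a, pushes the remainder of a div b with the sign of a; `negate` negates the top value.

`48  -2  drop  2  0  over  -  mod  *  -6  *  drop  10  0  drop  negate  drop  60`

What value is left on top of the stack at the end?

60

48      [48]
-2      [48, -2]
drop    [48]
2       [48, 2]
0       [48, 2, 0]
over    [48, 2, 0, 2]
-       [48, 2, -2]
mod     [48, 0]
*       [0]
-6      [0, -6]
*       [0]
drop    []
10      [10]
0       [10, 0]
drop    [10]
negate  [-10]
drop    []
60      [60]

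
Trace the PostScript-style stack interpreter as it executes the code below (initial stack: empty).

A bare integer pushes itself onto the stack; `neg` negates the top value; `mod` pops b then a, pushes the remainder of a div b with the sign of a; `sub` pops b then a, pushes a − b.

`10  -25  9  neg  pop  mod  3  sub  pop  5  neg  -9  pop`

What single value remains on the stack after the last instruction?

-5

10  : 10
-25 : 10 -25
9   : 10 -25 9
neg : 10 -25 -9
pop : 10 -25
mod : 10
3   : 10 3
sub : 7
pop : (empty)
5   : 5
neg : -5
-9  : -5 -9
pop : -5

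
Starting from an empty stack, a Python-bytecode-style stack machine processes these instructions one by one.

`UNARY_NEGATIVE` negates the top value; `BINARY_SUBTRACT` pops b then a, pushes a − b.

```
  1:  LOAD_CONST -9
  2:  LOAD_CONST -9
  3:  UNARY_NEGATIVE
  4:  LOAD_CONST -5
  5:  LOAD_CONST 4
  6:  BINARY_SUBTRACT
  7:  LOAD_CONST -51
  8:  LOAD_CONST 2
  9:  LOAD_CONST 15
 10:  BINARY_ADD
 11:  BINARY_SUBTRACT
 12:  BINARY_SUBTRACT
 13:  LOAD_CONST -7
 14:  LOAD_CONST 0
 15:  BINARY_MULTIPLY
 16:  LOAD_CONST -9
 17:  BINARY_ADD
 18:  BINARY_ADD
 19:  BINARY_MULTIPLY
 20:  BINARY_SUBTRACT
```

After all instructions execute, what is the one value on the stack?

-459

LOAD_CONST -9   -> [-9]
LOAD_CONST -9   -> [-9, -9]
UNARY_NEGATIVE  -> [-9, 9]
LOAD_CONST -5   -> [-9, 9, -5]
LOAD_CONST 4    -> [-9, 9, -5, 4]
BINARY_SUBTRACT -> [-9, 9, -9]
LOAD_CONST -51  -> [-9, 9, -9, -51]
LOAD_CONST 2    -> [-9, 9, -9, -51, 2]
LOAD_CONST 15   -> [-9, 9, -9, -51, 2, 15]
BINARY_ADD      -> [-9, 9, -9, -51, 17]
BINARY_SUBTRACT -> [-9, 9, -9, -68]
BINARY_SUBTRACT -> [-9, 9, 59]
LOAD_CONST -7   -> [-9, 9, 59, -7]
LOAD_CONST 0    -> [-9, 9, 59, -7, 0]
BINARY_MULTIPLY -> [-9, 9, 59, 0]
LOAD_CONST -9   -> [-9, 9, 59, 0, -9]
BINARY_ADD      -> [-9, 9, 59, -9]
BINARY_ADD      -> [-9, 9, 50]
BINARY_MULTIPLY -> [-9, 450]
BINARY_SUBTRACT -> [-459]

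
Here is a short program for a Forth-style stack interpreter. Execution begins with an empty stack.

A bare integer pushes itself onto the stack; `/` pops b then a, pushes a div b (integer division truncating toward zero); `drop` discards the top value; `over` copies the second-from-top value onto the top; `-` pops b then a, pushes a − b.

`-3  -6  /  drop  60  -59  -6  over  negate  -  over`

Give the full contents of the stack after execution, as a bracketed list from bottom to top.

[60, -59, -65, -59]

-3      [-3]
-6      [-3, -6]
/       [0]
drop    []
60      [60]
-59     [60, -59]
-6      [60, -59, -6]
over    [60, -59, -6, -59]
negate  [60, -59, -6, 59]
-       [60, -59, -65]
over    [60, -59, -65, -59]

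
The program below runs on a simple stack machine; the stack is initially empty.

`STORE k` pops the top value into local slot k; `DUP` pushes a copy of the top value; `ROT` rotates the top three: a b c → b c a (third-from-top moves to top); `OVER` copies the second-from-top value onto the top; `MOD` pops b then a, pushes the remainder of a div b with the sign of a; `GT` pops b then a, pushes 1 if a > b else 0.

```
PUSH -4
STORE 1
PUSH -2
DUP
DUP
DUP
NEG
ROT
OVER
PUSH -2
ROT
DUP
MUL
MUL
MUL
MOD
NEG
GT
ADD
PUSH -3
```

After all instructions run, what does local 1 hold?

PUSH -4 → -4
STORE 1 → (empty)
PUSH -2 → -2
DUP     → -2 -2
DUP     → -2 -2 -2
DUP     → -2 -2 -2 -2
NEG     → -2 -2 -2 2
ROT     → -2 -2 2 -2
OVER    → -2 -2 2 -2 2
PUSH -2 → -2 -2 2 -2 2 -2
ROT     → -2 -2 2 2 -2 -2
DUP     → -2 -2 2 2 -2 -2 -2
MUL     → -2 -2 2 2 -2 4
MUL     → -2 -2 2 2 -8
MUL     → -2 -2 2 -16
MOD     → -2 -2 2
NEG     → -2 -2 -2
GT      → -2 0
ADD     → -2
PUSH -3 → -2 -3

-4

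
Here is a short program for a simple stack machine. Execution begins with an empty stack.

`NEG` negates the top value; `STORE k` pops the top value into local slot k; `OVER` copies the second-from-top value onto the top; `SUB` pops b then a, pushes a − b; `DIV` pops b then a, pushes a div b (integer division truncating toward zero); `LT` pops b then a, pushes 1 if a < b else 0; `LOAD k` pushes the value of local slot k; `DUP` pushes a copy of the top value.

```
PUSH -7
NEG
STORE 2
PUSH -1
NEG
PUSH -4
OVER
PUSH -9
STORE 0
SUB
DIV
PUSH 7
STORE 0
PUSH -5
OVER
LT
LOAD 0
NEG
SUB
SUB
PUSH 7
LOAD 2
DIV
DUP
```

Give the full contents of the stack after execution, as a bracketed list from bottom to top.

PUSH -7 → -7
NEG     → 7
STORE 2 → (empty)
PUSH -1 → -1
NEG     → 1
PUSH -4 → 1 -4
OVER    → 1 -4 1
PUSH -9 → 1 -4 1 -9
STORE 0 → 1 -4 1
SUB     → 1 -5
DIV     → 0
PUSH 7  → 0 7
STORE 0 → 0
PUSH -5 → 0 -5
OVER    → 0 -5 0
LT      → 0 1
LOAD 0  → 0 1 7
NEG     → 0 1 -7
SUB     → 0 8
SUB     → -8
PUSH 7  → -8 7
LOAD 2  → -8 7 7
DIV     → -8 1
DUP     → -8 1 1

[-8, 1, 1]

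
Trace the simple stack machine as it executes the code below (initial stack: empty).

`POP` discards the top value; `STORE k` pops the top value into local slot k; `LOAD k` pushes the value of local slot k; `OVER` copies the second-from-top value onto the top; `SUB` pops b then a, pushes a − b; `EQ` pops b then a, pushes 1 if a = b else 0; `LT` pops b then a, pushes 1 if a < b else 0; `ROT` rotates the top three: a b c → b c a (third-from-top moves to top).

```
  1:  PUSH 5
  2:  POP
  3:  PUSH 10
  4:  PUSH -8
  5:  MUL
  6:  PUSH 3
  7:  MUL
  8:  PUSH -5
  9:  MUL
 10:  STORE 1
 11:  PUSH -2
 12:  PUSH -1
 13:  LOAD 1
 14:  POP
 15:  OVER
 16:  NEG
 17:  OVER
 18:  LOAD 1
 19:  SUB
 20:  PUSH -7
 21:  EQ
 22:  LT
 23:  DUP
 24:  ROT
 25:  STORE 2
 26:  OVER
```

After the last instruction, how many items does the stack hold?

PUSH 5   [5]
POP      []
PUSH 10  [10]
PUSH -8  [10, -8]
MUL      [-80]
PUSH 3   [-80, 3]
MUL      [-240]
PUSH -5  [-240, -5]
MUL      [1200]
STORE 1  []
PUSH -2  [-2]
PUSH -1  [-2, -1]
LOAD 1   [-2, -1, 1200]
POP      [-2, -1]
OVER     [-2, -1, -2]
NEG      [-2, -1, 2]
OVER     [-2, -1, 2, -1]
LOAD 1   [-2, -1, 2, -1, 1200]
SUB      [-2, -1, 2, -1201]
PUSH -7  [-2, -1, 2, -1201, -7]
EQ       [-2, -1, 2, 0]
LT       [-2, -1, 0]
DUP      [-2, -1, 0, 0]
ROT      [-2, 0, 0, -1]
STORE 2  [-2, 0, 0]
OVER     [-2, 0, 0, 0]

4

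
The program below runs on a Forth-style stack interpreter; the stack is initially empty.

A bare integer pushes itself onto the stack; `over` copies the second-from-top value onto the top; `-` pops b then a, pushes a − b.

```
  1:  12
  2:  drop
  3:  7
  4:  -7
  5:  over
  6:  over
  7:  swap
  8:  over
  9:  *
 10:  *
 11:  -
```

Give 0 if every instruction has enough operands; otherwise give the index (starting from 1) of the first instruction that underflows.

0

12   : [12]
drop : []
7    : [7]
-7   : [7, -7]
over : [7, -7, 7]
over : [7, -7, 7, -7]
swap : [7, -7, -7, 7]
over : [7, -7, -7, 7, -7]
*    : [7, -7, -7, -49]
*    : [7, -7, 343]
-    : [7, -350]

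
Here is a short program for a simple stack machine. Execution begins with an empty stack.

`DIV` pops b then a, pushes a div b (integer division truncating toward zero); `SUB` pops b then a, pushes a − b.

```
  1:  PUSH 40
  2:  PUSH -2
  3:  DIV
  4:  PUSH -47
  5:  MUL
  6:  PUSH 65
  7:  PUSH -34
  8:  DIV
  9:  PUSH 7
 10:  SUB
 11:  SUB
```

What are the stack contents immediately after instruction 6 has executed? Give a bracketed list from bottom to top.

PUSH 40  -> 40
PUSH -2  -> 40 -2
DIV      -> -20
PUSH -47 -> -20 -47
MUL      -> 940
PUSH 65  -> 940 65

[940, 65]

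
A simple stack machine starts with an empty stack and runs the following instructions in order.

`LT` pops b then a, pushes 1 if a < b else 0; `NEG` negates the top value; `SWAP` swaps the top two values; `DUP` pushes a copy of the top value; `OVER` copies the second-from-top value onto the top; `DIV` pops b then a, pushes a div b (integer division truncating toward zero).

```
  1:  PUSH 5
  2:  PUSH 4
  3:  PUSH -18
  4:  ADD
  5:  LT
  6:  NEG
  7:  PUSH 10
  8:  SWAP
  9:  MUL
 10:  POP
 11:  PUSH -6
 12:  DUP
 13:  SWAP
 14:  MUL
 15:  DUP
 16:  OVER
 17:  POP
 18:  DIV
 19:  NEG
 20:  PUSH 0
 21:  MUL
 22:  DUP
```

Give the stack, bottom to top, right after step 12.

[-6, -6]

PUSH 5   → 5
PUSH 4   → 5 4
PUSH -18 → 5 4 -18
ADD      → 5 -14
LT       → 0
NEG      → 0
PUSH 10  → 0 10
SWAP     → 10 0
MUL      → 0
POP      → (empty)
PUSH -6  → -6
DUP      → -6 -6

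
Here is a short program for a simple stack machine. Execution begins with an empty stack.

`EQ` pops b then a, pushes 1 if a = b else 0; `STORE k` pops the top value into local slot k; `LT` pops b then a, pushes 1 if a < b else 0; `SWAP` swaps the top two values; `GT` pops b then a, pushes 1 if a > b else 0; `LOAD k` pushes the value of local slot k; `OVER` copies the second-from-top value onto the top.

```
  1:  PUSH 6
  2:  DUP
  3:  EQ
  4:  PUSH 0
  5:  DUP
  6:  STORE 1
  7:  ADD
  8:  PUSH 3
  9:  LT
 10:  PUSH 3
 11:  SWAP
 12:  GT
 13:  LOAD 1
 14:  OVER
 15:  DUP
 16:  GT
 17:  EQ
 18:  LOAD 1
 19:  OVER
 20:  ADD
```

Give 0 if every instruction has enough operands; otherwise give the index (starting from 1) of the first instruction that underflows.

0

PUSH 6   [6]
DUP      [6, 6]
EQ       [1]
PUSH 0   [1, 0]
DUP      [1, 0, 0]
STORE 1  [1, 0]
ADD      [1]
PUSH 3   [1, 3]
LT       [1]
PUSH 3   [1, 3]
SWAP     [3, 1]
GT       [1]
LOAD 1   [1, 0]
OVER     [1, 0, 1]
DUP      [1, 0, 1, 1]
GT       [1, 0, 0]
EQ       [1, 1]
LOAD 1   [1, 1, 0]
OVER     [1, 1, 0, 1]
ADD      [1, 1, 1]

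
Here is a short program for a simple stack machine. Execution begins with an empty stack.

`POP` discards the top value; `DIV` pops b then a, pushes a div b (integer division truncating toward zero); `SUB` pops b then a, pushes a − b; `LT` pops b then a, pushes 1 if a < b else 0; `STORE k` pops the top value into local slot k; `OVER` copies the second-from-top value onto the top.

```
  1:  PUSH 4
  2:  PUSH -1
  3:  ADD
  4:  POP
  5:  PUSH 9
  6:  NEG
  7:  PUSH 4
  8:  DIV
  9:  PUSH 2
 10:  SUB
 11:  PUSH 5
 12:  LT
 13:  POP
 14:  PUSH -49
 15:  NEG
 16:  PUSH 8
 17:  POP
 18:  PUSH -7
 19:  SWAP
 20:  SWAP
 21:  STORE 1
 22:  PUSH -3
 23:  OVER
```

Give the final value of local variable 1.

PUSH 4    4
PUSH -1   4 -1
ADD       3
POP       (empty)
PUSH 9    9
NEG       -9
PUSH 4    -9 4
DIV       -2
PUSH 2    -2 2
SUB       -4
PUSH 5    -4 5
LT        1
POP       (empty)
PUSH -49  -49
NEG       49
PUSH 8    49 8
POP       49
PUSH -7   49 -7
SWAP      -7 49
SWAP      49 -7
STORE 1   49
PUSH -3   49 -3
OVER      49 -3 49

-7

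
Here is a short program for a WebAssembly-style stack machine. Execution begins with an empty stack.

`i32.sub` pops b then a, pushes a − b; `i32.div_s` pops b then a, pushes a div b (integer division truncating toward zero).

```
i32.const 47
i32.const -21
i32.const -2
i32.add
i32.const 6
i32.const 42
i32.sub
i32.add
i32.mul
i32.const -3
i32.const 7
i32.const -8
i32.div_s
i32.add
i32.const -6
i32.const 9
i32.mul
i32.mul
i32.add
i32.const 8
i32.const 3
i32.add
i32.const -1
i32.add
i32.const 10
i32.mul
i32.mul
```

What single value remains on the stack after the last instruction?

-261100

i32.const 47  -> 47
i32.const -21 -> 47 -21
i32.const -2  -> 47 -21 -2
i32.add       -> 47 -23
i32.const 6   -> 47 -23 6
i32.const 42  -> 47 -23 6 42
i32.sub       -> 47 -23 -36
i32.add       -> 47 -59
i32.mul       -> -2773
i32.const -3  -> -2773 -3
i32.const 7   -> -2773 -3 7
i32.const -8  -> -2773 -3 7 -8
i32.div_s     -> -2773 -3 0
i32.add       -> -2773 -3
i32.const -6  -> -2773 -3 -6
i32.const 9   -> -2773 -3 -6 9
i32.mul       -> -2773 -3 -54
i32.mul       -> -2773 162
i32.add       -> -2611
i32.const 8   -> -2611 8
i32.const 3   -> -2611 8 3
i32.add       -> -2611 11
i32.const -1  -> -2611 11 -1
i32.add       -> -2611 10
i32.const 10  -> -2611 10 10
i32.mul       -> -2611 100
i32.mul       -> -261100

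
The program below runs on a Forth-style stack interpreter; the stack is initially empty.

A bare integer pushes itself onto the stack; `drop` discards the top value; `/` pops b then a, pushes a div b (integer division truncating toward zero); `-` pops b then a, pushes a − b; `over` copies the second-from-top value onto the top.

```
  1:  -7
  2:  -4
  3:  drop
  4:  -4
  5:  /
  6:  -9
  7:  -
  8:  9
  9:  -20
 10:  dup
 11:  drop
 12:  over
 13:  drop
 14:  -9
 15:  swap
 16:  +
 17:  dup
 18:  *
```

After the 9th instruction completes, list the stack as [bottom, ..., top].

-7   : -7
-4   : -7 -4
drop : -7
-4   : -7 -4
/    : 1
-9   : 1 -9
-    : 10
9    : 10 9
-20  : 10 9 -20

[10, 9, -20]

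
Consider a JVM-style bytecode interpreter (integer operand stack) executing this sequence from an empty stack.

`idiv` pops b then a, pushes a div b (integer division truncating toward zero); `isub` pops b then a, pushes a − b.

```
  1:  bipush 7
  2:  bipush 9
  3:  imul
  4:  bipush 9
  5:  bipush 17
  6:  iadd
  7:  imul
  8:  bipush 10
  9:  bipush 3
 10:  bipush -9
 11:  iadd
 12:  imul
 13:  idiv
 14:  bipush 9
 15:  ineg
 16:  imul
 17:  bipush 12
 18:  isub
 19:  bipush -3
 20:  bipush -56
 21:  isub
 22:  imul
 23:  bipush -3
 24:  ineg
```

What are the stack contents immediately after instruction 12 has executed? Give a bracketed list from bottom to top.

bipush 7  → 7
bipush 9  → 7 9
imul      → 63
bipush 9  → 63 9
bipush 17 → 63 9 17
iadd      → 63 26
imul      → 1638
bipush 10 → 1638 10
bipush 3  → 1638 10 3
bipush -9 → 1638 10 3 -9
iadd      → 1638 10 -6
imul      → 1638 -60

[1638, -60]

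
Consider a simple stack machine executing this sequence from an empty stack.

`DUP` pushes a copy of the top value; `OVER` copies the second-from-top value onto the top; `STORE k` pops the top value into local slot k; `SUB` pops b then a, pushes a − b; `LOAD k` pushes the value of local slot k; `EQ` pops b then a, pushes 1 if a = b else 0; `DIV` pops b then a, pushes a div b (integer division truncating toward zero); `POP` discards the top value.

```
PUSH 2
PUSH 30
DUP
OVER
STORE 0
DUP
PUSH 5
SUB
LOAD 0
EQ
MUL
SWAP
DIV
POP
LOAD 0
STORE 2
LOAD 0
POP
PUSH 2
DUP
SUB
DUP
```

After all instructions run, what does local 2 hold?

30

PUSH 2  → [2]
PUSH 30 → [2, 30]
DUP     → [2, 30, 30]
OVER    → [2, 30, 30, 30]
STORE 0 → [2, 30, 30]
DUP     → [2, 30, 30, 30]
PUSH 5  → [2, 30, 30, 30, 5]
SUB     → [2, 30, 30, 25]
LOAD 0  → [2, 30, 30, 25, 30]
EQ      → [2, 30, 30, 0]
MUL     → [2, 30, 0]
SWAP    → [2, 0, 30]
DIV     → [2, 0]
POP     → [2]
LOAD 0  → [2, 30]
STORE 2 → [2]
LOAD 0  → [2, 30]
POP     → [2]
PUSH 2  → [2, 2]
DUP     → [2, 2, 2]
SUB     → [2, 0]
DUP     → [2, 0, 0]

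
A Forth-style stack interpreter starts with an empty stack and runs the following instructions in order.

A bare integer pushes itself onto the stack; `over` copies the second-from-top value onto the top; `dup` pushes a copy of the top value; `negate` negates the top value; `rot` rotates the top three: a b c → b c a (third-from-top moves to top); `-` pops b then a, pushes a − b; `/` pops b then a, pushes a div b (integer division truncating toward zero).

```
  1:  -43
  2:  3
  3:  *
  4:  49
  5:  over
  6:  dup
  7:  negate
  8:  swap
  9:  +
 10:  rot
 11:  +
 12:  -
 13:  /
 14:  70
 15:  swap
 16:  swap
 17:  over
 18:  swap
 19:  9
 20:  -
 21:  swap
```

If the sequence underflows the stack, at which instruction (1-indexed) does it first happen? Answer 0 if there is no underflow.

-43    : [-43]
3      : [-43, 3]
*      : [-129]
49     : [-129, 49]
over   : [-129, 49, -129]
dup    : [-129, 49, -129, -129]
negate : [-129, 49, -129, 129]
swap   : [-129, 49, 129, -129]
+      : [-129, 49, 0]
rot    : [49, 0, -129]
+      : [49, -129]
-      : [178]
/  — needs 2 operands, stack has 1 → underflow

13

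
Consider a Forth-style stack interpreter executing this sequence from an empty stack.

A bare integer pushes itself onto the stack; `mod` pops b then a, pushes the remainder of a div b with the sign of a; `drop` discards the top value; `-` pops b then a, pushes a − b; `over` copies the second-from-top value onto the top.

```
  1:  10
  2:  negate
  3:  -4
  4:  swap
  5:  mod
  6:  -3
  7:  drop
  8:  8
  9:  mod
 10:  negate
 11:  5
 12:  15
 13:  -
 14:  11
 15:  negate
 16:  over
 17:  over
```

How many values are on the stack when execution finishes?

5

10     : [10]
negate : [-10]
-4     : [-10, -4]
swap   : [-4, -10]
mod    : [-4]
-3     : [-4, -3]
drop   : [-4]
8      : [-4, 8]
mod    : [-4]
negate : [4]
5      : [4, 5]
15     : [4, 5, 15]
-      : [4, -10]
11     : [4, -10, 11]
negate : [4, -10, -11]
over   : [4, -10, -11, -10]
over   : [4, -10, -11, -10, -11]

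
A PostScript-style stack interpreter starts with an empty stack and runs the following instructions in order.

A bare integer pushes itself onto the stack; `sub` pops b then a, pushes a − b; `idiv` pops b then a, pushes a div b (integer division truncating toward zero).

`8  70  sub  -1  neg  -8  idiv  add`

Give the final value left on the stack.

8    → 8
70   → 8 70
sub  → -62
-1   → -62 -1
neg  → -62 1
-8   → -62 1 -8
idiv → -62 0
add  → -62

-62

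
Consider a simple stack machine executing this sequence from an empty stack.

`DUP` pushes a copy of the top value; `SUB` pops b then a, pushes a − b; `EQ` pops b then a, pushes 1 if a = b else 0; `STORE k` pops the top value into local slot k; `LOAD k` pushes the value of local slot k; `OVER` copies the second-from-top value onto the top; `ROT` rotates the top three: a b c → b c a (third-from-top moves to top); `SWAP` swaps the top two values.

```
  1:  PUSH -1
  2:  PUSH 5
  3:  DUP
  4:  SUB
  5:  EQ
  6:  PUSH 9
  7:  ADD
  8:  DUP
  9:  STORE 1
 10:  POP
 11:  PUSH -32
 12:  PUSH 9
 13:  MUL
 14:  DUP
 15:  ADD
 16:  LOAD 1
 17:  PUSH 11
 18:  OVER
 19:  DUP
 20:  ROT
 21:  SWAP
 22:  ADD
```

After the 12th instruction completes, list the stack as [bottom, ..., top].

PUSH -1  -> -1
PUSH 5   -> -1 5
DUP      -> -1 5 5
SUB      -> -1 0
EQ       -> 0
PUSH 9   -> 0 9
ADD      -> 9
DUP      -> 9 9
STORE 1  -> 9
POP      -> (empty)
PUSH -32 -> -32
PUSH 9   -> -32 9

[-32, 9]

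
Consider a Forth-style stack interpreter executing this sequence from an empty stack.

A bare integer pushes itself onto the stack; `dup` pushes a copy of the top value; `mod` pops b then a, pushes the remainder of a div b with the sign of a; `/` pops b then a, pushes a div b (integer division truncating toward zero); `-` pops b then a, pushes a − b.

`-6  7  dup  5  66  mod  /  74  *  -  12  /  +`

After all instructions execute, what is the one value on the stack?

-11

-6   [-6]
7    [-6, 7]
dup  [-6, 7, 7]
5    [-6, 7, 7, 5]
66   [-6, 7, 7, 5, 66]
mod  [-6, 7, 7, 5]
/    [-6, 7, 1]
74   [-6, 7, 1, 74]
*    [-6, 7, 74]
-    [-6, -67]
12   [-6, -67, 12]
/    [-6, -5]
+    [-11]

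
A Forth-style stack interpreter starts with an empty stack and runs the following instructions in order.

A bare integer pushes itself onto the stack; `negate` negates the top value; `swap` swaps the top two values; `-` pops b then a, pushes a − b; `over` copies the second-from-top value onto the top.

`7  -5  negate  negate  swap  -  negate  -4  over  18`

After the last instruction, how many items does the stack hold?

4

7      -> [7]
-5     -> [7, -5]
negate -> [7, 5]
negate -> [7, -5]
swap   -> [-5, 7]
-      -> [-12]
negate -> [12]
-4     -> [12, -4]
over   -> [12, -4, 12]
18     -> [12, -4, 12, 18]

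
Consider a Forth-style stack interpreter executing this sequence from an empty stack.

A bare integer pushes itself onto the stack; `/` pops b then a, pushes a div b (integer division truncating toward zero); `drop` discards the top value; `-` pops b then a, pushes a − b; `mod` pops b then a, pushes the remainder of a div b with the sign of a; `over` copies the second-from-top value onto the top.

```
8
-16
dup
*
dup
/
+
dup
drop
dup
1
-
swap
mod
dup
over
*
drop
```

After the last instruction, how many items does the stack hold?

1

8    → [8]
-16  → [8, -16]
dup  → [8, -16, -16]
*    → [8, 256]
dup  → [8, 256, 256]
/    → [8, 1]
+    → [9]
dup  → [9, 9]
drop → [9]
dup  → [9, 9]
1    → [9, 9, 1]
-    → [9, 8]
swap → [8, 9]
mod  → [8]
dup  → [8, 8]
over → [8, 8, 8]
*    → [8, 64]
drop → [8]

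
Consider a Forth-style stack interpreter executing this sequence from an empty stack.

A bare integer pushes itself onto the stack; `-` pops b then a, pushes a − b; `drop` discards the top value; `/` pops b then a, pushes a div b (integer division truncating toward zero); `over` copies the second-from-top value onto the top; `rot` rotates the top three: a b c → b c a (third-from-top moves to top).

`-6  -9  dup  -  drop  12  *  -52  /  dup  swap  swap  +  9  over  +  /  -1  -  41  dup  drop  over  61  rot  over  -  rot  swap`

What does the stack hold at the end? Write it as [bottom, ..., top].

[1, 61, 1, -20]

-6    [-6]
-9    [-6, -9]
dup   [-6, -9, -9]
-     [-6, 0]
drop  [-6]
12    [-6, 12]
*     [-72]
-52   [-72, -52]
/     [1]
dup   [1, 1]
swap  [1, 1]
swap  [1, 1]
+     [2]
9     [2, 9]
over  [2, 9, 2]
+     [2, 11]
/     [0]
-1    [0, -1]
-     [1]
41    [1, 41]
dup   [1, 41, 41]
drop  [1, 41]
over  [1, 41, 1]
61    [1, 41, 1, 61]
rot   [1, 1, 61, 41]
over  [1, 1, 61, 41, 61]
-     [1, 1, 61, -20]
rot   [1, 61, -20, 1]
swap  [1, 61, 1, -20]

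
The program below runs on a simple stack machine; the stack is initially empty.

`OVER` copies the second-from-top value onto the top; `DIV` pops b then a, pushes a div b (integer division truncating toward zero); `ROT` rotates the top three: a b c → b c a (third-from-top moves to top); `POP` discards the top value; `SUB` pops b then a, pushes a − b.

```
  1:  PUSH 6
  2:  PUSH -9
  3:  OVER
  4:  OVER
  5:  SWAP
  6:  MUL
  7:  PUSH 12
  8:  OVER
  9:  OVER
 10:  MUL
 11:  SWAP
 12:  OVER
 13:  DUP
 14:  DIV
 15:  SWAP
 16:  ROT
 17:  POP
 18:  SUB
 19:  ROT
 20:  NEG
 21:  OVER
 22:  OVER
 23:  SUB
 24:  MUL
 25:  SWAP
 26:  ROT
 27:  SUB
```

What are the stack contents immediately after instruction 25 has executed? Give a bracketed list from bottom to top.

[6, -54, -180, -11]

PUSH 6  -> 6
PUSH -9 -> 6 -9
OVER    -> 6 -9 6
OVER    -> 6 -9 6 -9
SWAP    -> 6 -9 -9 6
MUL     -> 6 -9 -54
PUSH 12 -> 6 -9 -54 12
OVER    -> 6 -9 -54 12 -54
OVER    -> 6 -9 -54 12 -54 12
MUL     -> 6 -9 -54 12 -648
SWAP    -> 6 -9 -54 -648 12
OVER    -> 6 -9 -54 -648 12 -648
DUP     -> 6 -9 -54 -648 12 -648 -648
DIV     -> 6 -9 -54 -648 12 1
SWAP    -> 6 -9 -54 -648 1 12
ROT     -> 6 -9 -54 1 12 -648
POP     -> 6 -9 -54 1 12
SUB     -> 6 -9 -54 -11
ROT     -> 6 -54 -11 -9
NEG     -> 6 -54 -11 9
OVER    -> 6 -54 -11 9 -11
OVER    -> 6 -54 -11 9 -11 9
SUB     -> 6 -54 -11 9 -20
MUL     -> 6 -54 -11 -180
SWAP    -> 6 -54 -180 -11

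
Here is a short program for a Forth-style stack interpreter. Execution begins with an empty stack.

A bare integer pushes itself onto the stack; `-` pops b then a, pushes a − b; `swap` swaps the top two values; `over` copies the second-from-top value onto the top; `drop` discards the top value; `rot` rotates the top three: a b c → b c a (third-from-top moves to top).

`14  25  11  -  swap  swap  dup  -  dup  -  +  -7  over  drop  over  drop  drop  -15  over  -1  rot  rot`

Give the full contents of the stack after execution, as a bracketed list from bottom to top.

14   : 14
25   : 14 25
11   : 14 25 11
-    : 14 14
swap : 14 14
swap : 14 14
dup  : 14 14 14
-    : 14 0
dup  : 14 0 0
-    : 14 0
+    : 14
-7   : 14 -7
over : 14 -7 14
drop : 14 -7
over : 14 -7 14
drop : 14 -7
drop : 14
-15  : 14 -15
over : 14 -15 14
-1   : 14 -15 14 -1
rot  : 14 14 -1 -15
rot  : 14 -1 -15 14

[14, -1, -15, 14]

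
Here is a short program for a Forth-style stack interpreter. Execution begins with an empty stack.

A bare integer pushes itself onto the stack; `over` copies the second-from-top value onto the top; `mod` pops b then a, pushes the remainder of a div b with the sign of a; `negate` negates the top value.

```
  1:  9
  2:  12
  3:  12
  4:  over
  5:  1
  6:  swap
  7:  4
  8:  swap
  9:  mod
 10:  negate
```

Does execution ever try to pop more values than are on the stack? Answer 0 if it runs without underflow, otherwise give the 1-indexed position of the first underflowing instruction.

9       9
12      9 12
12      9 12 12
over    9 12 12 12
1       9 12 12 12 1
swap    9 12 12 1 12
4       9 12 12 1 12 4
swap    9 12 12 1 4 12
mod     9 12 12 1 4
negate  9 12 12 1 -4

0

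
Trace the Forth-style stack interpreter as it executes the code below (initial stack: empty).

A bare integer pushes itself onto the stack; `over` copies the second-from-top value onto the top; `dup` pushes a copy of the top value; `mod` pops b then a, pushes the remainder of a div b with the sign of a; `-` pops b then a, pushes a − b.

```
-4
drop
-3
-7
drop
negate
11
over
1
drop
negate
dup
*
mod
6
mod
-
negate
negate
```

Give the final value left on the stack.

-4     -> -4
drop   -> (empty)
-3     -> -3
-7     -> -3 -7
drop   -> -3
negate -> 3
11     -> 3 11
over   -> 3 11 3
1      -> 3 11 3 1
drop   -> 3 11 3
negate -> 3 11 -3
dup    -> 3 11 -3 -3
*      -> 3 11 9
mod    -> 3 2
6      -> 3 2 6
mod    -> 3 2
-      -> 1
negate -> -1
negate -> 1

1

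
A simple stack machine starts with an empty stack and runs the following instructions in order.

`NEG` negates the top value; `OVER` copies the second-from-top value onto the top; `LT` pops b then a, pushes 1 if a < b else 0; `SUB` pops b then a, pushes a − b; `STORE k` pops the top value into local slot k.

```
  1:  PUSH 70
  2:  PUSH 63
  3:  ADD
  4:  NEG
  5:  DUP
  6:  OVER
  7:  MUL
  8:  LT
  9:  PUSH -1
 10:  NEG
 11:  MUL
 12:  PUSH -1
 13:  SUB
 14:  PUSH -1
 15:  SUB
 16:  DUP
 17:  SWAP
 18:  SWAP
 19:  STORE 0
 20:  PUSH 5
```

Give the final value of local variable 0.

PUSH 70 -> 70
PUSH 63 -> 70 63
ADD     -> 133
NEG     -> -133
DUP     -> -133 -133
OVER    -> -133 -133 -133
MUL     -> -133 17689
LT      -> 1
PUSH -1 -> 1 -1
NEG     -> 1 1
MUL     -> 1
PUSH -1 -> 1 -1
SUB     -> 2
PUSH -1 -> 2 -1
SUB     -> 3
DUP     -> 3 3
SWAP    -> 3 3
SWAP    -> 3 3
STORE 0 -> 3
PUSH 5  -> 3 5

3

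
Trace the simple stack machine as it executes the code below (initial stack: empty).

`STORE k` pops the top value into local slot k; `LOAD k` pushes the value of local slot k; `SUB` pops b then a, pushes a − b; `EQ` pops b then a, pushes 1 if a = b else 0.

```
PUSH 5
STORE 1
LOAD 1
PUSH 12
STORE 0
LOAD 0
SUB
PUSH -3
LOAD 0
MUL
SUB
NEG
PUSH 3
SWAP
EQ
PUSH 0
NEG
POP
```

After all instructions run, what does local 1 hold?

5

PUSH 5   [5]
STORE 1  []
LOAD 1   [5]
PUSH 12  [5, 12]
STORE 0  [5]
LOAD 0   [5, 12]
SUB      [-7]
PUSH -3  [-7, -3]
LOAD 0   [-7, -3, 12]
MUL      [-7, -36]
SUB      [29]
NEG      [-29]
PUSH 3   [-29, 3]
SWAP     [3, -29]
EQ       [0]
PUSH 0   [0, 0]
NEG      [0, 0]
POP      [0]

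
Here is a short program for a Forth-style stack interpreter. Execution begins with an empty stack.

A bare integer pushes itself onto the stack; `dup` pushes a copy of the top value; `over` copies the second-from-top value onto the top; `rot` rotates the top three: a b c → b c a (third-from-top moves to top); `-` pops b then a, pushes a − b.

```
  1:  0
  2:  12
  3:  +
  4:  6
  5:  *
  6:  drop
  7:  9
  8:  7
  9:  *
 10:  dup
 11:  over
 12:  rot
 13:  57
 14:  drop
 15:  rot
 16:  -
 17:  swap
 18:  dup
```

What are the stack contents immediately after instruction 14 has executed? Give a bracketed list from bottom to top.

0    → 0
12   → 0 12
+    → 12
6    → 12 6
*    → 72
drop → (empty)
9    → 9
7    → 9 7
*    → 63
dup  → 63 63
over → 63 63 63
rot  → 63 63 63
57   → 63 63 63 57
drop → 63 63 63

[63, 63, 63]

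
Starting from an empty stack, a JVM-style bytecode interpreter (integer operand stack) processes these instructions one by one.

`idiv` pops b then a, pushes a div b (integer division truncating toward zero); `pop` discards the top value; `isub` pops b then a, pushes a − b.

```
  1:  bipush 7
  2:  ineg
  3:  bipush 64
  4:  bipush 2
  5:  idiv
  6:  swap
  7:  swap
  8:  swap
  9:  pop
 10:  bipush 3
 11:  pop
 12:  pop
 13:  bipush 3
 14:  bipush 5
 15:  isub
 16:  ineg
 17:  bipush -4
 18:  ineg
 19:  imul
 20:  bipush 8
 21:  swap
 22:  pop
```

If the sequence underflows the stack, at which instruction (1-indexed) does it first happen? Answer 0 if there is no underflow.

0

bipush 7  → [7]
ineg      → [-7]
bipush 64 → [-7, 64]
bipush 2  → [-7, 64, 2]
idiv      → [-7, 32]
swap      → [32, -7]
swap      → [-7, 32]
swap      → [32, -7]
pop       → [32]
bipush 3  → [32, 3]
pop       → [32]
pop       → []
bipush 3  → [3]
bipush 5  → [3, 5]
isub      → [-2]
ineg      → [2]
bipush -4 → [2, -4]
ineg      → [2, 4]
imul      → [8]
bipush 8  → [8, 8]
swap      → [8, 8]
pop       → [8]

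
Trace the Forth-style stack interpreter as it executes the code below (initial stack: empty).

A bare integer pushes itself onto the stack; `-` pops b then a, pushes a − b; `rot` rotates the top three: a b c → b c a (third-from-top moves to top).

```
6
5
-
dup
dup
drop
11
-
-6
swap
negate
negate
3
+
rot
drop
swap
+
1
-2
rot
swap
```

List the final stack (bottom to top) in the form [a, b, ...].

[1, -13, -2]

6      -> [6]
5      -> [6, 5]
-      -> [1]
dup    -> [1, 1]
dup    -> [1, 1, 1]
drop   -> [1, 1]
11     -> [1, 1, 11]
-      -> [1, -10]
-6     -> [1, -10, -6]
swap   -> [1, -6, -10]
negate -> [1, -6, 10]
negate -> [1, -6, -10]
3      -> [1, -6, -10, 3]
+      -> [1, -6, -7]
rot    -> [-6, -7, 1]
drop   -> [-6, -7]
swap   -> [-7, -6]
+      -> [-13]
1      -> [-13, 1]
-2     -> [-13, 1, -2]
rot    -> [1, -2, -13]
swap   -> [1, -13, -2]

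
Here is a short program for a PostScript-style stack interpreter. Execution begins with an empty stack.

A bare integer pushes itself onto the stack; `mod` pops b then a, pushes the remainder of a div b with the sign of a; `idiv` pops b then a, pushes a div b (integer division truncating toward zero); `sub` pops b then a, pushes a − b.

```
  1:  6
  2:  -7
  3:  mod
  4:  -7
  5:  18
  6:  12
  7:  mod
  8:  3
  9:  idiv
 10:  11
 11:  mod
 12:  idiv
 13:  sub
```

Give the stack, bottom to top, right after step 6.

[6, -7, 18, 12]

6   -> [6]
-7  -> [6, -7]
mod -> [6]
-7  -> [6, -7]
18  -> [6, -7, 18]
12  -> [6, -7, 18, 12]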